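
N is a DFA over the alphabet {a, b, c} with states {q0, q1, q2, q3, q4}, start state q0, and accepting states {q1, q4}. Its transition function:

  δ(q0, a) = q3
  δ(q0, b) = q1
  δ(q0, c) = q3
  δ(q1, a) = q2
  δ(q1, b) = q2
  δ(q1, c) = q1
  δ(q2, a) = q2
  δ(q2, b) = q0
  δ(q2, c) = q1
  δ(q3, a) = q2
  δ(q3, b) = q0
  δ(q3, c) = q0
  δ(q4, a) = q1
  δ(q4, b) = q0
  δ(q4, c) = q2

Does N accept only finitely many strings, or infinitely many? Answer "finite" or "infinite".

infinite

State q1 is reachable from the start and can reach an accepting state, and it lies on the cycle q1 → q1.
Traversing that cycle any number of times yields accepted strings of unbounded length, so the language is infinite.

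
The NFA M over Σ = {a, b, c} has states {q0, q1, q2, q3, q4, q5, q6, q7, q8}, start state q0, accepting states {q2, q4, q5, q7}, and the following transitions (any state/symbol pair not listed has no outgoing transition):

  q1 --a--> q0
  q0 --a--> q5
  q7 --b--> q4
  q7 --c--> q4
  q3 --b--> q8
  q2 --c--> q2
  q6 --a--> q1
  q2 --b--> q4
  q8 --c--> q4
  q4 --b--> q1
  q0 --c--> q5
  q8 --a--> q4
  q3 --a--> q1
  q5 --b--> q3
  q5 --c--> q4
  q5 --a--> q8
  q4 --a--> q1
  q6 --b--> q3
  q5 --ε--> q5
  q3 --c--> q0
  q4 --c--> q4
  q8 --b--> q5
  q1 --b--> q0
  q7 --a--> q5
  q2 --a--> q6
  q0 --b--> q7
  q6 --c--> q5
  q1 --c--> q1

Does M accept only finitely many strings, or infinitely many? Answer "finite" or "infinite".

State q0 is reachable from the start and can reach an accepting state, and it lies on the cycle q0 → q5 → q8 → q4 → q1 → q0.
Traversing that cycle any number of times yields accepted strings of unbounded length, so the language is infinite.

infinite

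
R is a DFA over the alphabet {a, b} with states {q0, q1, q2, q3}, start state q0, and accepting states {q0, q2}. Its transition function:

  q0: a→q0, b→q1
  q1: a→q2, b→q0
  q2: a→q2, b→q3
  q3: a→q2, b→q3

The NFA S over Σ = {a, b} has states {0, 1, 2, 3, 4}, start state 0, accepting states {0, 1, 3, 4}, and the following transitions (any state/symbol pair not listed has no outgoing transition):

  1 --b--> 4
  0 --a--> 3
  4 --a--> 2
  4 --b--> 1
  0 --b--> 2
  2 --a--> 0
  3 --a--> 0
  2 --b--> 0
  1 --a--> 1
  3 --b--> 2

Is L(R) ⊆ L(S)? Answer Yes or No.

Yes

Exploring the product automaton R × S from the start pair (q0, 0), following both machines on each input symbol, reaches 7 state pairs: (q0, 0), (q0, 3), (q1, 2), (q2, 0), (q2, 3), (q3, 2), (q3, 0).
R accepts in {q0, q2} and S accepts in {0, 1, 3, 4}. The reachable pairs whose R-component is accepting are (q0, 0), (q0, 3), (q2, 0), (q2, 3); in each of them the S-component is accepting too, so the product for L(R) \ L(S) (R-component accepting, S-component rejecting) has no reachable accepting pair and the difference is empty.
Hence every string in L(R) is also in L(S).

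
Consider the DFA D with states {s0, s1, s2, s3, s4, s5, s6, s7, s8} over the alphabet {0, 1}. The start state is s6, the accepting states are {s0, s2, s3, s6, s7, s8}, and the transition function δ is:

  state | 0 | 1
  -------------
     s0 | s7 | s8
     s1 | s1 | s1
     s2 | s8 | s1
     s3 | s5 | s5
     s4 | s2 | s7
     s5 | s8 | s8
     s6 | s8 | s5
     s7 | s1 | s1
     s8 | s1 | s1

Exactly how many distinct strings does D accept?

4

The useful subgraph on states {s5, s6, s8} is acyclic, so L(D) is finite; the longest accepting path visits 3 useful states, giving maximum string length 2.
Counting accepting paths from s6 by length: 1 of length 0, 1 of length 1, 2 of length 2. Total 4.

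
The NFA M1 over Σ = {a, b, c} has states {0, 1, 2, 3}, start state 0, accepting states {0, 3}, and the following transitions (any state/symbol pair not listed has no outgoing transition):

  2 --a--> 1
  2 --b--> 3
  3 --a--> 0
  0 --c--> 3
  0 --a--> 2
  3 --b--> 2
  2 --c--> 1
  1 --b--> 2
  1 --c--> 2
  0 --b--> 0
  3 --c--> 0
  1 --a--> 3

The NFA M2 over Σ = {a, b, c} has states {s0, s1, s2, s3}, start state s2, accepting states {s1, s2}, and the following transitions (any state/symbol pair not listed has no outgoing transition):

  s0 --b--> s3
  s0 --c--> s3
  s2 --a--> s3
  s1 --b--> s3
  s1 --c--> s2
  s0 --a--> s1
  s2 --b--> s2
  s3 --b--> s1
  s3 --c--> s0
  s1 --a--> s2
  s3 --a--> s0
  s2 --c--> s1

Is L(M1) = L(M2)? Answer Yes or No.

Exploring the product automaton M1 × M2 from the start pair (0, s2), following both machines on each input symbol, reaches 4 state pairs: (0, s2), (2, s3), (3, s1), (1, s0).
M1 accepts in {0, 3} and M2 accepts in {s1, s2}. In every reachable pair the two components are either both accepting — (0, s2), (3, s1) — or both non-accepting, so no string is accepted by exactly one of the machines: L(M1) \ L(M2) and L(M2) \ L(M1) are both empty.
Hence every string is accepted by M1 iff it is accepted by M2, and the two languages coincide.

Yes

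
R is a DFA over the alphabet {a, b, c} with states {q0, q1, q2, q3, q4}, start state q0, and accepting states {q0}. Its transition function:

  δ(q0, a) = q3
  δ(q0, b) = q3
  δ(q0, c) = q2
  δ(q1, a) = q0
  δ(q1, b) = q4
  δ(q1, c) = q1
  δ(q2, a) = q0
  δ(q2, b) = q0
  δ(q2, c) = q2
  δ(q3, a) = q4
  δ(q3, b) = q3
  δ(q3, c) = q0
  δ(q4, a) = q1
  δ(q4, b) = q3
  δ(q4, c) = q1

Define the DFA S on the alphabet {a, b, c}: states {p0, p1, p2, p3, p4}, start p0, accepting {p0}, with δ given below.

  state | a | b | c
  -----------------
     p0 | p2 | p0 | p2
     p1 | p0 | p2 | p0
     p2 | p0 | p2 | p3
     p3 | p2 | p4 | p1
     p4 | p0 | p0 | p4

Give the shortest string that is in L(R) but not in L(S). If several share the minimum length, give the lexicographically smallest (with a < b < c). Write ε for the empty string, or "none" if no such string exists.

The string ac is accepted by R but not by S.
No shorter string lies in the difference, and ac is the lexicographically first length-2 string in L(R) \ L(S).

ac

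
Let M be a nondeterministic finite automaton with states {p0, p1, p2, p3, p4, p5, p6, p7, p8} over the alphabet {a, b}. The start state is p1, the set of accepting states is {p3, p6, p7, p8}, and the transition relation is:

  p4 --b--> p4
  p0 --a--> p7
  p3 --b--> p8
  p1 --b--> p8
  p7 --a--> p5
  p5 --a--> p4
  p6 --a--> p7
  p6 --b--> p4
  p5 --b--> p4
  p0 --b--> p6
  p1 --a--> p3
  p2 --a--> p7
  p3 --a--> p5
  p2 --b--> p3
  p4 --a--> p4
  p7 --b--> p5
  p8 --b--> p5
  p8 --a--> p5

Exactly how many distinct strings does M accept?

The useful subgraph on states {p1, p3, p8} is acyclic, so L(M) is finite; the longest accepting path visits 3 useful states, giving maximum string length 2.
Counting accepting paths from p1 by length: 2 of length 1, 1 of length 2. Total 3.

3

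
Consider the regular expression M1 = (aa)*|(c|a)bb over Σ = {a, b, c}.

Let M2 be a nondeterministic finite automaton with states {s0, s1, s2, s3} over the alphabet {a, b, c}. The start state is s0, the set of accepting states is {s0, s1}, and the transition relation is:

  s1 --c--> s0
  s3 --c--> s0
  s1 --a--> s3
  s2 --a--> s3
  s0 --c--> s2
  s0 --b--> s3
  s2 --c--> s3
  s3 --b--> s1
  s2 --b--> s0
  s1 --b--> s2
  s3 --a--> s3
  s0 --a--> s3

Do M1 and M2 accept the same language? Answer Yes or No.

The string aa is accepted by M1 but rejected by M2.
So L(M1) ≠ L(M2).

No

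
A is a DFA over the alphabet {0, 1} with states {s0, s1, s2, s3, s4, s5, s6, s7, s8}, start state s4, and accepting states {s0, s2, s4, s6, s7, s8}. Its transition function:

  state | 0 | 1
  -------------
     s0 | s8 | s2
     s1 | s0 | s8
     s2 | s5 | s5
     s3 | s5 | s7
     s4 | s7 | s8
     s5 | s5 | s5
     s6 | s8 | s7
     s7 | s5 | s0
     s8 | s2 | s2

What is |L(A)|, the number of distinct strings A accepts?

10

The useful subgraph on states {s0, s2, s4, s7, s8} is acyclic, so L(A) is finite; the longest accepting path visits 5 useful states, giving maximum string length 4.
Counting accepting paths from s4 by length: 1 of length 0, 2 of length 1, 3 of length 2, 2 of length 3, 2 of length 4. Total 10.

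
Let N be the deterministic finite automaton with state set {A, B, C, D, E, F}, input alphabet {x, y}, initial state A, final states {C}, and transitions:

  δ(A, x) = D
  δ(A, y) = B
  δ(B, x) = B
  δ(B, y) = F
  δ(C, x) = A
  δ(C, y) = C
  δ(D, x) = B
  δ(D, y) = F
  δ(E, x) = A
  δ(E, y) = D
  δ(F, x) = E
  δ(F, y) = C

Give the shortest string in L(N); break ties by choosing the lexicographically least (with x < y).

xyy

A breadth-first search from A reaches an accepting state first via the path A → D → F → C on input xyy.
No string of length < 3 is accepted (BFS exhausts all shorter strings without reaching an accepting state), and xyy is the lexicographically least accepting string of length 3.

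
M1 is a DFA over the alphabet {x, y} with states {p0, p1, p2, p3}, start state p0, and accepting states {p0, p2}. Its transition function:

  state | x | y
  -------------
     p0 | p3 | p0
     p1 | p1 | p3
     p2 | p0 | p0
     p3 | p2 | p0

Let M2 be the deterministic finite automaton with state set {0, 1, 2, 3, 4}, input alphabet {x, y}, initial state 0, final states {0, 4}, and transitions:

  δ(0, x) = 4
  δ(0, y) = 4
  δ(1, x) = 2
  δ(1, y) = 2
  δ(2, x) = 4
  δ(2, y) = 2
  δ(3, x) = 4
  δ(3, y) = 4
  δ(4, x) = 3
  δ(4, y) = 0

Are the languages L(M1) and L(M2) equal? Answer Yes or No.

No

The string xx is accepted by M1 but rejected by M2.
So L(M1) ≠ L(M2).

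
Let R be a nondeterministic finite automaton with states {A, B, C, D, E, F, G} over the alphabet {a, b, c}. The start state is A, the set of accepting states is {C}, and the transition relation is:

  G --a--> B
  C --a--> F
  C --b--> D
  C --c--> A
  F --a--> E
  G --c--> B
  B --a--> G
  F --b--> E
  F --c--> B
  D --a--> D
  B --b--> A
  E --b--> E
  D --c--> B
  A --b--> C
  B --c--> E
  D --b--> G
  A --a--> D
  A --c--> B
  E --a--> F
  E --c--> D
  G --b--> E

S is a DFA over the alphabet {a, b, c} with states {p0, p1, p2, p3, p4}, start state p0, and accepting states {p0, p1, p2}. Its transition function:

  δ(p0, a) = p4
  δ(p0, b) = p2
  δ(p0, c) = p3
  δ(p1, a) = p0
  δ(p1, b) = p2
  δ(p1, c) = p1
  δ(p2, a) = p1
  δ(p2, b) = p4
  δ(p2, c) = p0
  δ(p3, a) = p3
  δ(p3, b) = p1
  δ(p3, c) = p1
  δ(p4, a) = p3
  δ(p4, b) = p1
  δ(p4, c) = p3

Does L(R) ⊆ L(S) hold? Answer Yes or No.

No

The string aacbb is in L(R) but not in L(S).
So L(R) ⊄ L(S).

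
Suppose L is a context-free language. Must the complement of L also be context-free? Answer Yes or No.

CFLs are closed under union, so if they were also closed under complement they would be closed under intersection by De Morgan (L₁ ∩ L₂ is the complement of the union of the complements). But {aⁿbⁿcᵐ} ∩ {aᵐbⁿcⁿ} = {aⁿbⁿcⁿ} is not context-free although both operands are.

No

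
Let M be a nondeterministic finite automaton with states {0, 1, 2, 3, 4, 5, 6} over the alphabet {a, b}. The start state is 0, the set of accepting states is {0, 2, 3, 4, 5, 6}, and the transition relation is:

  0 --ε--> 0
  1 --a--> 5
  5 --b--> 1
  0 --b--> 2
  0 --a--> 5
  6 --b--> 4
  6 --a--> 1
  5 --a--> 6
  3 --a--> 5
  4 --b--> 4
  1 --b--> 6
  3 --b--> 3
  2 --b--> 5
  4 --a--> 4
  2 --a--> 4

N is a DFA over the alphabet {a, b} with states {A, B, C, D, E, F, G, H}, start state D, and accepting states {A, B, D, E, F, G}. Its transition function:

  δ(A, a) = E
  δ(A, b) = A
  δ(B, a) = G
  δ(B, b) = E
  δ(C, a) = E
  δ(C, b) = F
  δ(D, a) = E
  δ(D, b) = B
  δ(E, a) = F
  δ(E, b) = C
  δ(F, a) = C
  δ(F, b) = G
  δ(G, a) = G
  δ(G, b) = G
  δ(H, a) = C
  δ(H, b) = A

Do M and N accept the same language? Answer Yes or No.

Exploring the product automaton M × N from the start pair (0, D), following both machines on each input symbol, reaches 6 state pairs: (0, D), (5, E), (2, B), (6, F), (1, C), (4, G).
M accepts in {0, 2, 3, 4, 5, 6} and N accepts in {A, B, D, E, F, G}. In every reachable pair the two components are either both accepting — (0, D), (5, E), (2, B), (6, F), (4, G) — or both non-accepting, so no string is accepted by exactly one of the machines: L(M) \ L(N) and L(N) \ L(M) are both empty.
Hence every string is accepted by M iff it is accepted by N, and the two languages coincide.

Yes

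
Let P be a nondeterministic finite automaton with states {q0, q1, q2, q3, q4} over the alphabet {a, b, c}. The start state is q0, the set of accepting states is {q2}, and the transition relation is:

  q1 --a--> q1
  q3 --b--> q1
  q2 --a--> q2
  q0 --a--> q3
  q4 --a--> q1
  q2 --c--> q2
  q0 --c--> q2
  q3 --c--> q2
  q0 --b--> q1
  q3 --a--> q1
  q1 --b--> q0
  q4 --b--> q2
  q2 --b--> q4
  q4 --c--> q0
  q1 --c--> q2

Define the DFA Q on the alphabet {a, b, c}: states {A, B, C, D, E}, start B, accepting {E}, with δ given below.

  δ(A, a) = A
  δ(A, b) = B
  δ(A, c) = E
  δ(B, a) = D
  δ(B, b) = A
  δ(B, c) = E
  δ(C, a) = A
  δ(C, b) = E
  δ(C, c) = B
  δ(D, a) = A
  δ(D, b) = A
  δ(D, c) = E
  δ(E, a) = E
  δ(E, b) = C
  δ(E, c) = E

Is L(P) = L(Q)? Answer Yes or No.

Exploring the product automaton P × Q from the start pair (q0, B), following both machines on each input symbol, reaches 5 state pairs: (q0, B), (q3, D), (q1, A), (q2, E), (q4, C).
P accepts in {q2} and Q accepts in {E}. In every reachable pair the two components are either both accepting — (q2, E) — or both non-accepting, so no string is accepted by exactly one of the machines: L(P) \ L(Q) and L(Q) \ L(P) are both empty.
Hence every string is accepted by P iff it is accepted by Q, and the two languages coincide.

Yes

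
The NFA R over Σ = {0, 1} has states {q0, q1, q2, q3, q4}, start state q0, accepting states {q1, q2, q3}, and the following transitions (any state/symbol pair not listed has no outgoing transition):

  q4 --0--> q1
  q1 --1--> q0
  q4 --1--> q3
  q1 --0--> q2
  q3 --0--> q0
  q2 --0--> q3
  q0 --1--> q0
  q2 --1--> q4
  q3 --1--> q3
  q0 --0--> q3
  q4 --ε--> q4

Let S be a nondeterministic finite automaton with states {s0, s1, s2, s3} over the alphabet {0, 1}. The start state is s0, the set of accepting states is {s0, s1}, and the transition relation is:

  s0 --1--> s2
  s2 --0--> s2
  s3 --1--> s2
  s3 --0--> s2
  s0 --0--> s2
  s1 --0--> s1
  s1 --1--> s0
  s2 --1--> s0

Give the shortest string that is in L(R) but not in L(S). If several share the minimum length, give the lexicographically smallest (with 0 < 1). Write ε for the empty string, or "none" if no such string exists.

0

The string 0 is accepted by R but not by S.
No shorter string lies in the difference, and 0 is the lexicographically first length-1 string in L(R) \ L(S).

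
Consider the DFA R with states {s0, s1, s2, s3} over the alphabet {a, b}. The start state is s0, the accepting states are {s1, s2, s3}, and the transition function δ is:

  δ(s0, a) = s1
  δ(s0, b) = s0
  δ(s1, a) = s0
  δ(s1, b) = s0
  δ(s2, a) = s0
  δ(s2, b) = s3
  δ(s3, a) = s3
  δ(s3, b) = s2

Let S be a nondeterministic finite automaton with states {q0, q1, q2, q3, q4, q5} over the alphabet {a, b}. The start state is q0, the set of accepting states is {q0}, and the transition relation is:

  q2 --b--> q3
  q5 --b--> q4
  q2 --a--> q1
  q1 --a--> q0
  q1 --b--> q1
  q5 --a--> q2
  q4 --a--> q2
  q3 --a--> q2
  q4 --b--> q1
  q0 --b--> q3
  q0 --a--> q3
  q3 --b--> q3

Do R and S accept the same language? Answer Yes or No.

The string a is accepted by R but rejected by S.
So L(R) ≠ L(S).

No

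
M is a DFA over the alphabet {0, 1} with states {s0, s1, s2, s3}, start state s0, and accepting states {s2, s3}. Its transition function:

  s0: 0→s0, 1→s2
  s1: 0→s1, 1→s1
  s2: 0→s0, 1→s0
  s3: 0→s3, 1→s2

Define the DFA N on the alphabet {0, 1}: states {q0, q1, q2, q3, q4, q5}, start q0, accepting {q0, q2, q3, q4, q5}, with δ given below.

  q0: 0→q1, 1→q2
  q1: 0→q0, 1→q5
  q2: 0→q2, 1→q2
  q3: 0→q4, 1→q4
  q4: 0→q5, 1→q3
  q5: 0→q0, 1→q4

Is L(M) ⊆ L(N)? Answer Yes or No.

Yes

Exploring the product automaton M × N from the start pair (s0, q0), following both machines on each input symbol, reaches 10 state pairs: (s0, q0), (s0, q1), (s2, q2), (s2, q5), (s0, q2), (s0, q4), (s0, q5), (s2, q3), (s2, q4), (s0, q3).
M accepts in {s2, s3} and N accepts in {q0, q2, q3, q4, q5}. The reachable pairs whose M-component is accepting are (s2, q2), (s2, q5), (s2, q3), (s2, q4); in each of them the N-component is accepting too, so the product for L(M) \ L(N) (M-component accepting, N-component rejecting) has no reachable accepting pair and the difference is empty.
Hence every string in L(M) is also in L(N).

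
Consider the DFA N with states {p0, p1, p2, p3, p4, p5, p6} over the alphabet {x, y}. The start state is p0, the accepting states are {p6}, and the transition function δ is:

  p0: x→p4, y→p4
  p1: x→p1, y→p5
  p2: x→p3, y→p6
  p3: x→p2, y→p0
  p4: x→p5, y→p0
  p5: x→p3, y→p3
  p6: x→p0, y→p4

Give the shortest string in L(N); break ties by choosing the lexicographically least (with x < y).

xxxxy

A breadth-first search from p0 reaches an accepting state first via the path p0 → p4 → p5 → p3 → p2 → p6 on input xxxxy.
No string of length < 5 is accepted (BFS exhausts all shorter strings without reaching an accepting state), and xxxxy is the lexicographically least accepting string of length 5.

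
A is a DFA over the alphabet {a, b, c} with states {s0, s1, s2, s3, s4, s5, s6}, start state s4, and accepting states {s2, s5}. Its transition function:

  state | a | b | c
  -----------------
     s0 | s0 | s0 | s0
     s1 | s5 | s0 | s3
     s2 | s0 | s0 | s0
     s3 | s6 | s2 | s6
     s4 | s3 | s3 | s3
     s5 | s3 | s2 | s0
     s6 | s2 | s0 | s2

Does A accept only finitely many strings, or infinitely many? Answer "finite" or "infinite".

finite

The useful states (reachable from s4 and able to reach an accepting state) are {s2, s3, s4, s6}.
Restricted to these states the transition graph has no cycle, so every accepting path has bounded length and L is finite.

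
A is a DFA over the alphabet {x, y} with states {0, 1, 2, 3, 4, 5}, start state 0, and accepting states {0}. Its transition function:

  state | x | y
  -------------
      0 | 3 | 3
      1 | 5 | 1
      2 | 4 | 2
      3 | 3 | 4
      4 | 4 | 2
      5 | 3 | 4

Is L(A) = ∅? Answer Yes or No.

No

The empty string ε is accepted: the run 0 ends in the accepting state 0.
Since at least one string is accepted, L(A) is not empty.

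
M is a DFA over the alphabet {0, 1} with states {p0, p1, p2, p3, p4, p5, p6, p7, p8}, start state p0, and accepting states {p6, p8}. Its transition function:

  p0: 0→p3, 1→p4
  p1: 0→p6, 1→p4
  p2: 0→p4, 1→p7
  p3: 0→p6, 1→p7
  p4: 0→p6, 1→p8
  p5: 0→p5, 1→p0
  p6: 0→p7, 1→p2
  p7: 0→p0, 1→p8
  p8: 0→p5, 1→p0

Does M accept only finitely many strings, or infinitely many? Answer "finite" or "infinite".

State p0 is reachable from the start and can reach an accepting state, and it lies on the cycle p0 → p3 → p6 → p2 → p4 → p8 → p0.
Traversing that cycle any number of times yields accepted strings of unbounded length, so the language is infinite.

infinite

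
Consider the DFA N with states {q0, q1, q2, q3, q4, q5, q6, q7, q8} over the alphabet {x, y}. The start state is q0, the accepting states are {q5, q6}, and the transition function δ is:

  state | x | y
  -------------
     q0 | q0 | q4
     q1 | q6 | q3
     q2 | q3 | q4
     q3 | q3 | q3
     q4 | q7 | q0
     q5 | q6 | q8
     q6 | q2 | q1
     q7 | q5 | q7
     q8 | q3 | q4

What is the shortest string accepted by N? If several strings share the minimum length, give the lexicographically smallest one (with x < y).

yxx

A breadth-first search from q0 reaches an accepting state first via the path q0 → q4 → q7 → q5 on input yxx.
No string of length < 3 is accepted (BFS exhausts all shorter strings without reaching an accepting state), and yxx is the lexicographically least accepting string of length 3.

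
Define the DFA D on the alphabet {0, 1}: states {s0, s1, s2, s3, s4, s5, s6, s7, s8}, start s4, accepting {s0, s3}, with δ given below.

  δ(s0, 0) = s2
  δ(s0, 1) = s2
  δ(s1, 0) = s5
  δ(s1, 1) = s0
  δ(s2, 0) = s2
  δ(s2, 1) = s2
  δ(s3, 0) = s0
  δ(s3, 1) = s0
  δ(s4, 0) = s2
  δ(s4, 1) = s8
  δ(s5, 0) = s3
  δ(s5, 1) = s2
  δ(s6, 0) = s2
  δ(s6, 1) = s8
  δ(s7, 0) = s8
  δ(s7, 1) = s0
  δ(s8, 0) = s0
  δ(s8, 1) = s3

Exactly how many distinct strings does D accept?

The useful subgraph on states {s0, s3, s4, s8} is acyclic, so L(D) is finite; the longest accepting path visits 4 useful states, giving maximum string length 3.
Counting accepting paths from s4 by length: 2 of length 2, 2 of length 3. Total 4.

4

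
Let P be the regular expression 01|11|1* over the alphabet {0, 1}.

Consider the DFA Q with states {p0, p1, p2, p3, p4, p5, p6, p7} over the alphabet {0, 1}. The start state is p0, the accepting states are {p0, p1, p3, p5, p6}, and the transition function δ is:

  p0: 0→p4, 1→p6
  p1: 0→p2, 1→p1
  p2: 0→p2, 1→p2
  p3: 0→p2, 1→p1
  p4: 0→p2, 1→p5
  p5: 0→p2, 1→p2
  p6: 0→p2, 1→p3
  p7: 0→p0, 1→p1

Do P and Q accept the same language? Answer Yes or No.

Converting the expression P to a DFA (subset construction, then merging equivalent states) gives the minimal DFA with states {r0, r1, r2, r3, r4}, start state r0, accepting states {r0, r2, r4} and transitions r0: 0→r1, 1→r2; r1: 0→r3, 1→r4; r2: 0→r3, 1→r2; r3: 0→r3, 1→r3; r4: 0→r3, 1→r3.
Exploring the product automaton P × Q from the start pair (r0, p0), following both machines on each input symbol, reaches 7 state pairs: (r0, p0), (r1, p4), (r2, p6), (r3, p2), (r4, p5), (r2, p3), (r2, p1).
P accepts in {r0, r2, r4} and Q accepts in {p0, p1, p3, p5, p6}. In every reachable pair the two components are either both accepting — (r0, p0), (r2, p6), (r4, p5), (r2, p3), (r2, p1) — or both non-accepting, so no string is accepted by exactly one of the machines: L(P) \ L(Q) and L(Q) \ L(P) are both empty.
Hence every string is accepted by P iff it is accepted by Q, and the two languages coincide.

Yes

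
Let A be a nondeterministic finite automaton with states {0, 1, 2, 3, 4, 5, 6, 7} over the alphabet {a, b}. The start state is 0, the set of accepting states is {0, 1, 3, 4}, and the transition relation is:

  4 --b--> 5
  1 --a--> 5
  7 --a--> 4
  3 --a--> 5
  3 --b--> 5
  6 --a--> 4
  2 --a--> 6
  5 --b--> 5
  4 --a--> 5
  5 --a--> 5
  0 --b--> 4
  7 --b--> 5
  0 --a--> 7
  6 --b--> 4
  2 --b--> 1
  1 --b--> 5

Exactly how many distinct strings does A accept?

3

The useful subgraph on states {0, 4, 7} is acyclic, so L(A) is finite; the longest accepting path visits 3 useful states, giving maximum string length 2.
Counting accepting paths from 0 by length: 1 of length 0, 1 of length 1, 1 of length 2. Total 3.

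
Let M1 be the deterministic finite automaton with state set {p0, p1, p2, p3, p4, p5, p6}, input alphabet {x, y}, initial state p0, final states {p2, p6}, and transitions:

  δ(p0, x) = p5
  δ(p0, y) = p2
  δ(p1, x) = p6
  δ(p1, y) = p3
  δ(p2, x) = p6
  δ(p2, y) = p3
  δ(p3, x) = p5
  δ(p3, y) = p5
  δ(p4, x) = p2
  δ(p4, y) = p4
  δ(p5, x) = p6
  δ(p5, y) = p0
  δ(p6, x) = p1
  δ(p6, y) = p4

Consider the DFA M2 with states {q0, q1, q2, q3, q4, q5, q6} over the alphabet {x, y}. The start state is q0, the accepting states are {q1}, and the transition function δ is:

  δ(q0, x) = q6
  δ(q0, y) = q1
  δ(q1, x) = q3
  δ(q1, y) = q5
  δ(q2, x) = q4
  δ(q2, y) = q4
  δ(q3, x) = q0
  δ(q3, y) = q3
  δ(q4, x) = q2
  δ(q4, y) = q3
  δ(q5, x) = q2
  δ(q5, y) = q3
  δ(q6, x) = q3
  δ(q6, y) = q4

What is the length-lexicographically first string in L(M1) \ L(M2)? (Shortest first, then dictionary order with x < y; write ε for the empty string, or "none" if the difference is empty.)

xx

The string xx is accepted by M1 but not by M2.
No shorter string lies in the difference, and xx is the lexicographically first length-2 string in L(M1) \ L(M2).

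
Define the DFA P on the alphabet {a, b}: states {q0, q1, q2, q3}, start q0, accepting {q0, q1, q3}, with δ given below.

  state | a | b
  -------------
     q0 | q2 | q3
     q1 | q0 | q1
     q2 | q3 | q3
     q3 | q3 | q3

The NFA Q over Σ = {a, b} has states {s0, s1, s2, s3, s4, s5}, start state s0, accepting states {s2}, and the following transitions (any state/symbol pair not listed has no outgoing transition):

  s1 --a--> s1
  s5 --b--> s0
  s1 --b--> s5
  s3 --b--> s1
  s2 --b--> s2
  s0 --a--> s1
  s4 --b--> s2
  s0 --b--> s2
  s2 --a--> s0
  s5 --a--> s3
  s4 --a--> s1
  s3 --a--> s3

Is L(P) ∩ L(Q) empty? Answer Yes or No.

The string b is accepted by both P and Q.
Hence L(P) ∩ L(Q) ≠ ∅.

No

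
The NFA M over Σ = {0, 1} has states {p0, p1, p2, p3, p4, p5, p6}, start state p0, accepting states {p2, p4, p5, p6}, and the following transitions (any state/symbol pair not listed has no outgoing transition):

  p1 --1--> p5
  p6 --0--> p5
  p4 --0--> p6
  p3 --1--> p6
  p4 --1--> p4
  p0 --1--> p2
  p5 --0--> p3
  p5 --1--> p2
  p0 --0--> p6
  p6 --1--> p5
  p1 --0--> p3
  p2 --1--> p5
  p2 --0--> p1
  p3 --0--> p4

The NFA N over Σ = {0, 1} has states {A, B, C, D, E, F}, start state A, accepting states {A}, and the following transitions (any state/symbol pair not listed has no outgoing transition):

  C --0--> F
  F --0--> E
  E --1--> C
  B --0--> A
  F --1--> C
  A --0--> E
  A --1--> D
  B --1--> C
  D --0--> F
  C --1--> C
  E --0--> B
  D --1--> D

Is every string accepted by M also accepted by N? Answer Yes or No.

The string 0 is in L(M) but not in L(N).
So L(M) ⊄ L(N).

No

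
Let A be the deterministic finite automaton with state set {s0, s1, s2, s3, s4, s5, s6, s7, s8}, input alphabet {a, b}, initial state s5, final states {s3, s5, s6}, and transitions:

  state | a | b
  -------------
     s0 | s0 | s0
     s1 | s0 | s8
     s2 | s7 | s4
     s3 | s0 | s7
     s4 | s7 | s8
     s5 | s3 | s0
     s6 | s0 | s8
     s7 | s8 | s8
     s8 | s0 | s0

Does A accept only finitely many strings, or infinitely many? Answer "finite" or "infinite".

finite

The useful states (reachable from s5 and able to reach an accepting state) are {s3, s5}.
Restricted to these states the transition graph has no cycle, so every accepting path has bounded length and L is finite.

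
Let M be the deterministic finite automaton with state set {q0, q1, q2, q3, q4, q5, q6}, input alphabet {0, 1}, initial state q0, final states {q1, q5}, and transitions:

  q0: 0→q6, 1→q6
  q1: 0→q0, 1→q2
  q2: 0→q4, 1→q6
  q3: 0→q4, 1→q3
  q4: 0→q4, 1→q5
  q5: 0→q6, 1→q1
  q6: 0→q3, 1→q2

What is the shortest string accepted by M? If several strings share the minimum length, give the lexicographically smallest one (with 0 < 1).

A breadth-first search from q0 reaches an accepting state first via the path q0 → q6 → q3 → q4 → q5 on input 0001.
No string of length < 4 is accepted (BFS exhausts all shorter strings without reaching an accepting state), and 0001 is the lexicographically least accepting string of length 4.

0001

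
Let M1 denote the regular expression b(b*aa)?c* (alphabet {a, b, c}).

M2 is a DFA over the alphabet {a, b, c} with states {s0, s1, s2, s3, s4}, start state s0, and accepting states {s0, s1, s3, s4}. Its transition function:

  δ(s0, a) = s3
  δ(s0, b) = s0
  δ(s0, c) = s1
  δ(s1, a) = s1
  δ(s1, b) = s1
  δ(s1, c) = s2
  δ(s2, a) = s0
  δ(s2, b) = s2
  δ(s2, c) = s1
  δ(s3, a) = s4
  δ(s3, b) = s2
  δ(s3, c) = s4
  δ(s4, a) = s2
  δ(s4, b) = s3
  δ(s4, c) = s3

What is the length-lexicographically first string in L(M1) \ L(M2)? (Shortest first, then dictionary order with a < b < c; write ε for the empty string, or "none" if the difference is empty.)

The string bcc is accepted by M1 but not by M2.
No shorter string lies in the difference, and bcc is the lexicographically first length-3 string in L(M1) \ L(M2).

bcc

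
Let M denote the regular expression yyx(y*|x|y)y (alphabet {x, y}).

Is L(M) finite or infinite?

infinite

The expression contains a Kleene star applied to a subexpression that matches at least one nonempty string, so it matches strings of unbounded length.
Hence L(M) is infinite.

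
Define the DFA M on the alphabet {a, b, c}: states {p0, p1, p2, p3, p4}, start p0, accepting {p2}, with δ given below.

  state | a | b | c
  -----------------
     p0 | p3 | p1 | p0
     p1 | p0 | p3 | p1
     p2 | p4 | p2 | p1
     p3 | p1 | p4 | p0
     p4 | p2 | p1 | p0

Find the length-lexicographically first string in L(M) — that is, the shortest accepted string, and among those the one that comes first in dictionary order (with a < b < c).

aba

A breadth-first search from p0 reaches an accepting state first via the path p0 → p3 → p4 → p2 on input aba.
No string of length < 3 is accepted (BFS exhausts all shorter strings without reaching an accepting state), and aba is the lexicographically least accepting string of length 3.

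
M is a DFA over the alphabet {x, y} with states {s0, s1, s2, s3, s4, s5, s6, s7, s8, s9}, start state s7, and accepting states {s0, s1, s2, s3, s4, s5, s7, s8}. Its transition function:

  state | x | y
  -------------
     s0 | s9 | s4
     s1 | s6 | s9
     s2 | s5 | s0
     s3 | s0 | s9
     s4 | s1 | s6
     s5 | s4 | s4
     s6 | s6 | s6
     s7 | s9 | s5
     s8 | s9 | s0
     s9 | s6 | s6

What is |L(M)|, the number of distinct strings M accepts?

6

The useful subgraph on states {s1, s4, s5, s7} is acyclic, so L(M) is finite; the longest accepting path visits 4 useful states, giving maximum string length 3.
Counting accepting paths from s7 by length: 1 of length 0, 1 of length 1, 2 of length 2, 2 of length 3. Total 6.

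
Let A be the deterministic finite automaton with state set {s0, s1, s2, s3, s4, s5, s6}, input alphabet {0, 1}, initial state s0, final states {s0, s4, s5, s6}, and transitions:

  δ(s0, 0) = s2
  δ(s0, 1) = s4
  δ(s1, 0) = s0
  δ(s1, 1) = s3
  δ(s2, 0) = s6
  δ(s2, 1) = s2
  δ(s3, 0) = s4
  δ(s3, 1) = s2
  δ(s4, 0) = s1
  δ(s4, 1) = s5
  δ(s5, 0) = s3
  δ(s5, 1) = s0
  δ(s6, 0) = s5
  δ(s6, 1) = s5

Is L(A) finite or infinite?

State s2 is reachable from the start and can reach an accepting state, and it lies on the cycle s2 → s2.
Traversing that cycle any number of times yields accepted strings of unbounded length, so the language is infinite.

infinite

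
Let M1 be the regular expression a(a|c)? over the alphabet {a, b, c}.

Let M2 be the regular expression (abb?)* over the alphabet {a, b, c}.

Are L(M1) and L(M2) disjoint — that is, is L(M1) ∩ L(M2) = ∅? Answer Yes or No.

Converting the expression M1 to a DFA (subset construction, then merging equivalent states) gives the minimal DFA with states {r0, r1, r2, r3}, start state r0, accepting states {r1, r3} and transitions r0: a→r1, b→r2, c→r2; r1: a→r3, b→r2, c→r3; r2: a→r2, b→r2, c→r2; r3: a→r2, b→r2, c→r2.
Converting the expression M2 to a DFA (subset construction, then merging equivalent states) gives the minimal DFA with states {t0, t1, t2, t3}, start state t0, accepting states {t0, t3} and transitions t0: a→t1, b→t2, c→t2; t1: a→t2, b→t3, c→t2; t2: a→t2, b→t2, c→t2; t3: a→t1, b→t0, c→t2.
Exploring the product automaton M1 × M2 from the start pair (r0, t0), following both machines on each input symbol, reaches 7 state pairs: (r0, t0), (r1, t1), (r2, t2), (r3, t2), (r2, t3), (r2, t1), (r2, t0).
M1 accepts in {r1, r3} and M2 accepts in {t0, t3}; no reachable pair has both components accepting, so no string drives both machines to acceptance simultaneously and L(M1) ∩ L(M2) = ∅.
So no string is accepted by both, and the intersection is empty.

Yes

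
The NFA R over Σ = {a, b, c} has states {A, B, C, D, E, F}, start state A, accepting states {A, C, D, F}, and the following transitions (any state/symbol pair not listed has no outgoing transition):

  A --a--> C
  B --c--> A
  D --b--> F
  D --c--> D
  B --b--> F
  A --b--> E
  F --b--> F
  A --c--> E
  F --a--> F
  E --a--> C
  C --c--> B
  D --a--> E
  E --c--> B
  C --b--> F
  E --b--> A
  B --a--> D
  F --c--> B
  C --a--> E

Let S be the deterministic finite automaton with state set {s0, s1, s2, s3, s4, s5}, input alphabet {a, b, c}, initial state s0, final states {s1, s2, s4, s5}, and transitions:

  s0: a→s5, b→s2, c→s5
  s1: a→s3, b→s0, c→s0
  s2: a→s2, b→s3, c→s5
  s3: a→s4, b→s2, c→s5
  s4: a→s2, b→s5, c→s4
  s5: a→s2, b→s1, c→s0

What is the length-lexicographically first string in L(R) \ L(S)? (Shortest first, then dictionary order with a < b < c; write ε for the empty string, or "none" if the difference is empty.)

The empty string ε is accepted by R but not by S.
Since ε is the unique shortest string, it is the required witness.

ε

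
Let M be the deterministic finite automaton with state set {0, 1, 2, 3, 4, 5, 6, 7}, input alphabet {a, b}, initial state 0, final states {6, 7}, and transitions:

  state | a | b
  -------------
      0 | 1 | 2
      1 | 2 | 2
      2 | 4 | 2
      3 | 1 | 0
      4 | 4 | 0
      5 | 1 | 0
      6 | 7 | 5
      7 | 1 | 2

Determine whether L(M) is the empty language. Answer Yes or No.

Yes

The states reachable from the start state are {0, 1, 2, 4}.
None of the accepting states {6, 7} is reachable, so no string is accepted and L(M) = ∅.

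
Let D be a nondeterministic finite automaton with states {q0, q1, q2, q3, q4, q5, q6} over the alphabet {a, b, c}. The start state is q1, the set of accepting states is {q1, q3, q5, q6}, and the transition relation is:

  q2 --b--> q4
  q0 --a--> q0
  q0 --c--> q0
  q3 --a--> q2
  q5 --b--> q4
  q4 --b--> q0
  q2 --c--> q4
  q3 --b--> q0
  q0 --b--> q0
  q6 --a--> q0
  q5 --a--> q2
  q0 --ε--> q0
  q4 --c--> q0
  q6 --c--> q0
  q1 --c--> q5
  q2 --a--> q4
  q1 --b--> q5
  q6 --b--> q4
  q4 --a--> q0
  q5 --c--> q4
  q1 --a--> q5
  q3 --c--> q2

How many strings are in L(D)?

The useful subgraph on states {q1, q5} is acyclic, so L(D) is finite; the longest accepting path visits 2 useful states, giving maximum string length 1.
Counting accepting paths from q1 by length: 1 of length 0, 3 of length 1. Total 4.

4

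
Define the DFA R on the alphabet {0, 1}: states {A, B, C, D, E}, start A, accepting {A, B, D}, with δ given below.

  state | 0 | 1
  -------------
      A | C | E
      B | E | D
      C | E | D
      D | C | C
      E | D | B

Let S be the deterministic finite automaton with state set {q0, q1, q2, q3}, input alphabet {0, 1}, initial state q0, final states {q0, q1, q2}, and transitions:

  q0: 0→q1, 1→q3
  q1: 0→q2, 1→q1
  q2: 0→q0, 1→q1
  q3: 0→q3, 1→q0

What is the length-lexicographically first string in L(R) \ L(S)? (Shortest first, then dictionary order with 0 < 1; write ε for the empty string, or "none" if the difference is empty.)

10

The string 10 is accepted by R but not by S.
No shorter string lies in the difference, and 10 is the lexicographically first length-2 string in L(R) \ L(S).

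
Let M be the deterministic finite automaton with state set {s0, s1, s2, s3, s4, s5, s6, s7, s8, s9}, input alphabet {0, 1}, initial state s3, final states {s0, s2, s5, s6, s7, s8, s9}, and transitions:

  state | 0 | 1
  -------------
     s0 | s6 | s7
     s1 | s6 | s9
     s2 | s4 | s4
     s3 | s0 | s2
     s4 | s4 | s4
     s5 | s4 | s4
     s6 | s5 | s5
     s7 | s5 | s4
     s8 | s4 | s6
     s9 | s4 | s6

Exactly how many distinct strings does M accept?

The useful subgraph on states {s0, s2, s3, s5, s6, s7} is acyclic, so L(M) is finite; the longest accepting path visits 4 useful states, giving maximum string length 3.
Counting accepting paths from s3 by length: 2 of length 1, 2 of length 2, 3 of length 3. Total 7.

7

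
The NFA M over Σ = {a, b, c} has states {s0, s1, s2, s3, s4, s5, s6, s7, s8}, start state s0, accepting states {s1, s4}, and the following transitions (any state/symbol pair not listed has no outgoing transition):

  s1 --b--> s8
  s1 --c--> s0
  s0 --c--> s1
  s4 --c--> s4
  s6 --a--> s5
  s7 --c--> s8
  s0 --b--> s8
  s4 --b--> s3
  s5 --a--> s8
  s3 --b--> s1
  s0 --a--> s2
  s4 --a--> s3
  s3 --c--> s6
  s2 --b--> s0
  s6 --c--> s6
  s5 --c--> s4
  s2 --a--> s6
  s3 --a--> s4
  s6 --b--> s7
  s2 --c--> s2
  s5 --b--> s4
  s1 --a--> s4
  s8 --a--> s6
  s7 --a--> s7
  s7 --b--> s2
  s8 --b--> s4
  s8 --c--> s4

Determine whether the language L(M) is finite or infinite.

State s8 is reachable from the start and can reach an accepting state, and it lies on the cycle s8 → s4 → s3 → s1 → s8.
Traversing that cycle any number of times yields accepted strings of unbounded length, so the language is infinite.

infinite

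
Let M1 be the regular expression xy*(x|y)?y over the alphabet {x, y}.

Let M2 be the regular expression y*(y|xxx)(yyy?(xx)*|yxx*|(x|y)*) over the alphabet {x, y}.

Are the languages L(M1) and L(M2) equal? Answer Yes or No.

No

The string xy is accepted by M1 but rejected by M2.
So L(M1) ≠ L(M2).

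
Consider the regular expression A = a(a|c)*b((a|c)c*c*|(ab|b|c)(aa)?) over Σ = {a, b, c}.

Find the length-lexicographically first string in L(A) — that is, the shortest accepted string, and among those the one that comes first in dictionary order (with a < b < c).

By inspection of the expression, no string of length less than 3 matches, and aba is the lexicographically first match of length 3.

aba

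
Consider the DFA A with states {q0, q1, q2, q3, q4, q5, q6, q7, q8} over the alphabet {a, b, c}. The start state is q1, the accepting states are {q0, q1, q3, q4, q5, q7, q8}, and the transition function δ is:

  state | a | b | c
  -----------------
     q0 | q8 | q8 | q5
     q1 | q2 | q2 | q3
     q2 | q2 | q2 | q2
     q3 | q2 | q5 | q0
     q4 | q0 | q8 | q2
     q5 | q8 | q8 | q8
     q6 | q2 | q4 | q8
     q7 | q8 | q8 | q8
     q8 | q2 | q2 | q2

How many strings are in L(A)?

13

The useful subgraph on states {q0, q1, q3, q5, q8} is acyclic, so L(A) is finite; the longest accepting path visits 5 useful states, giving maximum string length 4.
Counting accepting paths from q1 by length: 1 of length 0, 1 of length 1, 2 of length 2, 6 of length 3, 3 of length 4. Total 13.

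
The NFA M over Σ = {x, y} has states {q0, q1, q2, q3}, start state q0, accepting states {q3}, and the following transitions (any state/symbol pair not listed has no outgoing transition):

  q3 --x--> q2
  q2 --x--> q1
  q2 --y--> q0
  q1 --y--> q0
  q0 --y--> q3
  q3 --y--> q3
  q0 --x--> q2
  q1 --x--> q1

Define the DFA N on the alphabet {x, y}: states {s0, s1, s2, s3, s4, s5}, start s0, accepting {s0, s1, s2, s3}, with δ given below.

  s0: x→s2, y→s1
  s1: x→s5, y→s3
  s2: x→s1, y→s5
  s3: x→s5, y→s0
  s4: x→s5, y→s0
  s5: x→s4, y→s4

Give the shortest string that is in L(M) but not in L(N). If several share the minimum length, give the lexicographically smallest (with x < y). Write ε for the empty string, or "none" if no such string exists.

xyy

The string xyy is accepted by M but not by N.
No shorter string lies in the difference, and xyy is the lexicographically first length-3 string in L(M) \ L(N).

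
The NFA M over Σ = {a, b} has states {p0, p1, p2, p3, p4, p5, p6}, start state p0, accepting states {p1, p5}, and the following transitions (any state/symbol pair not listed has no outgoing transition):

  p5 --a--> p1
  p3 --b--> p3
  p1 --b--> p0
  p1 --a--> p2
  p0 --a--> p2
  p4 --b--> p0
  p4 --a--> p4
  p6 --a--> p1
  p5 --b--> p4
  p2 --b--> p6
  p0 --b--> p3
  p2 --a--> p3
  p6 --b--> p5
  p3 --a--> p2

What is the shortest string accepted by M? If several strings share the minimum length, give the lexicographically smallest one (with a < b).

aba

A breadth-first search from p0 reaches an accepting state first via the path p0 → p2 → p6 → p1 on input aba.
No string of length < 3 is accepted (BFS exhausts all shorter strings without reaching an accepting state), and aba is the lexicographically least accepting string of length 3.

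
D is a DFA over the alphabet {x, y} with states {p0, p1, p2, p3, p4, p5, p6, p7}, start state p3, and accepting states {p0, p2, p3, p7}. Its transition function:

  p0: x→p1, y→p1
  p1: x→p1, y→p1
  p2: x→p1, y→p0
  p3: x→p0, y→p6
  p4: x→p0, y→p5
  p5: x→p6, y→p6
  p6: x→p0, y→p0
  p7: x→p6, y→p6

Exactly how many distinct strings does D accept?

The useful subgraph on states {p0, p3, p6} is acyclic, so L(D) is finite; the longest accepting path visits 3 useful states, giving maximum string length 2.
Counting accepting paths from p3 by length: 1 of length 0, 1 of length 1, 2 of length 2. Total 4.

4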